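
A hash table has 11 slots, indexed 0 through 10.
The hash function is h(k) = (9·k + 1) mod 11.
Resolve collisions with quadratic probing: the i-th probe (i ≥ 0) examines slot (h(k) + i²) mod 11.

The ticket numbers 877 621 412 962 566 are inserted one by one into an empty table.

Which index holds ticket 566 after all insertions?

Insert 877: h=7, slot 7 empty -> index 7.
Insert 621: h=2, slot 2 empty -> index 2.
Insert 412: h=2, slot 2 occupied -> index 3.
Insert 962: h=2, slots 2,3 occupied -> index 6.
Insert 566: h=2, slots 2,3,6 occupied -> index 0.
Table: [566, —, 621, 412, —, —, 962, 877, —, —, —]

0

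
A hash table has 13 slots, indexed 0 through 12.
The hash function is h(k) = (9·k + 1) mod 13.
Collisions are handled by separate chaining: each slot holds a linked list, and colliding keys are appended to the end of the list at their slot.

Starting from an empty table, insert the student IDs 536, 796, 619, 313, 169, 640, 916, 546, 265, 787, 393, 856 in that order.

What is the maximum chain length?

4

536 -> bucket 2
796 -> bucket 2 (collision)
619 -> bucket 8
313 -> bucket 10
169 -> bucket 1
640 -> bucket 2 (collision)
916 -> bucket 3
546 -> bucket 1 (collision)
265 -> bucket 7
787 -> bucket 12
393 -> bucket 2 (collision)
856 -> bucket 9
Final buckets:
0: ∅
1: 169 -> 546
2: 536 -> 796 -> 640 -> 393
3: 916
4: ∅
5: ∅
6: ∅
7: 265
8: 619
9: 856
10: 313
11: ∅
12: 787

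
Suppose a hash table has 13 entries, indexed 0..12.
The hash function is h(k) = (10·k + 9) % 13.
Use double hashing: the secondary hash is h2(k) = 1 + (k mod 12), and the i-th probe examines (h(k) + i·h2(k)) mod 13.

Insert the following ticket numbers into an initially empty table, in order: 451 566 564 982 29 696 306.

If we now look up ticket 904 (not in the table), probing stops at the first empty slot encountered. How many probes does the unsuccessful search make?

451: h=8 -> slot 8
566: h=1 -> slot 1
564: h=7 -> slot 7
982: h=1, h2=11, probe 1,12 -> slot 12
29: h=0 -> slot 0
696: h=1, h2=1, probe 1,2 -> slot 2
306: h=1, h2=7, probe 1,8,2,9 -> slot 9
Table: [29, 566, 696, ∅, ∅, ∅, ∅, 564, 451, 306, ∅, ∅, 982]
Lookup 904: h=1, h2=5, probe 1,6 → slot 6 empty, not found.

2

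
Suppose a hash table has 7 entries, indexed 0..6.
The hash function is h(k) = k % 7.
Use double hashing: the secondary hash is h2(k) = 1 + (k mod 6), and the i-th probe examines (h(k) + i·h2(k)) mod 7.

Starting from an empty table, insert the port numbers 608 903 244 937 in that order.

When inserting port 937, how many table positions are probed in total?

Insert 608: h=6, slot 6 empty => index 6.
Insert 903: h=0, slot 0 empty => index 0.
Insert 244: h=6, h2=5, slot 6 occupied => index 4.
Insert 937: h=6, h2=2, slot 6 occupied => index 1.
Table: [903, 937, _, _, 244, _, 608]

2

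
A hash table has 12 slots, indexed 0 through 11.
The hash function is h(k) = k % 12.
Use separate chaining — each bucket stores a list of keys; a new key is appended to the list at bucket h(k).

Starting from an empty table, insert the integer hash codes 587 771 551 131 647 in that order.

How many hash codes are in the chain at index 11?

4

587 -> bucket 11
771 -> bucket 3
551 -> bucket 11 (collision)
131 -> bucket 11 (collision)
647 -> bucket 11 (collision)
Final buckets:
0: -
1: -
2: -
3: 771
4: -
5: -
6: -
7: -
8: -
9: -
10: -
11: 587 -> 551 -> 131 -> 647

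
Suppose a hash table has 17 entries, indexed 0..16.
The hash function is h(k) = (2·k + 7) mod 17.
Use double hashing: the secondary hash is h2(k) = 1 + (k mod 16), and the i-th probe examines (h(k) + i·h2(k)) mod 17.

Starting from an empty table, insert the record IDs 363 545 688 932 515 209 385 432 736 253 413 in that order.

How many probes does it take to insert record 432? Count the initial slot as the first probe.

363: h=2 => slot 2
545: h=9 => slot 9
688: h=6 => slot 6
932: h=1 => slot 1
515: h=0 => slot 0
209: h=0, h2=2, probe 0,2,4 => slot 4
385: h=12 => slot 12
432: h=4, h2=1, probe 4,5 => slot 5
736: h=0, h2=1, probe 0,1,2,3 => slot 3
253: h=3, h2=14, probe 3,0,14 => slot 14
413: h=0, h2=14, probe 0,14,11 => slot 11
Table: [515, 932, 363, 736, 209, 432, 688, ∅, ∅, 545, ∅, 413, 385, ∅, 253, ∅, ∅]

2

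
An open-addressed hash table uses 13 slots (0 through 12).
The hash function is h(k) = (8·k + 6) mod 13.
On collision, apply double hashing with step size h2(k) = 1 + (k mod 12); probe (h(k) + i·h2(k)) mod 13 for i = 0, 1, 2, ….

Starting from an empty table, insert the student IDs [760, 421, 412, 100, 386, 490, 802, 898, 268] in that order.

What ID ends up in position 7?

760 hashes to 2; slot 2 is free → place at 2.
421 hashes to 7; slot 7 is free → place at 7.
412 hashes to 0; slot 0 is free → place at 0.
100 hashes to 0, h2=5; 0 taken → place at 5.
386 hashes to 0, h2=3; 0 taken → place at 3.
490 hashes to 0, h2=11; 0 taken → place at 11.
802 hashes to 0, h2=11; 0,11 taken → place at 9.
898 hashes to 1; slot 1 is free → place at 1.
268 hashes to 5, h2=5; 5 taken → place at 10.
Table: [412, 898, 760, 386, ., 100, ., 421, ., 802, 268, 490, .]

421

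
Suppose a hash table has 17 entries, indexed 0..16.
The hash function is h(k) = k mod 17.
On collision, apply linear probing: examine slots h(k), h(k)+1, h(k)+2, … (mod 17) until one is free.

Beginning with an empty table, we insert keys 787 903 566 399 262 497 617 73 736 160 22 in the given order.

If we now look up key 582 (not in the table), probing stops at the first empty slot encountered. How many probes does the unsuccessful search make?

Insert 787: h=5, slot 5 empty -> index 5.
Insert 903: h=2, slot 2 empty -> index 2.
Insert 566: h=5, slot 5 occupied -> index 6.
Insert 399: h=8, slot 8 empty -> index 8.
Insert 262: h=7, slot 7 empty -> index 7.
Insert 497: h=4, slot 4 empty -> index 4.
Insert 617: h=5, slots 5,6,7,8 occupied -> index 9.
Insert 73: h=5, slots 5,6,7,8,9 occupied -> index 10.
Insert 736: h=5, slots 5,6,7,8,9,10 occupied -> index 11.
Insert 160: h=7, slots 7,8,9,10,11 occupied -> index 12.
Insert 22: h=5, slots 5,6,7,8,9,10,11,12 occupied -> index 13.
Table: [—, —, 903, —, 497, 787, 566, 262, 399, 617, 73, 736, 160, 22, —, —, —]
Lookup 582: h=4, probe 4,5,6,7,8,9,10,11,12,13,14 → slot 14 empty, not found.

11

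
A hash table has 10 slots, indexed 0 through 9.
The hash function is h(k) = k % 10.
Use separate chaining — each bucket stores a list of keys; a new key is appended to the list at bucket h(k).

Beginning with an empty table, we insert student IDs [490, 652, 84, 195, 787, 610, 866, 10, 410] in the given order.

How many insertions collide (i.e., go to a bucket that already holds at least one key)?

Insert 490: h=0, bucket 0 empty -> new chain.
Insert 652: h=2, bucket 2 empty -> new chain.
Insert 84: h=4, bucket 4 empty -> new chain.
Insert 195: h=5, bucket 5 empty -> new chain.
Insert 787: h=7, bucket 7 empty -> new chain.
Insert 610: h=0, bucket 0 nonempty -> append to chain.
Insert 866: h=6, bucket 6 empty -> new chain.
Insert 10: h=0, bucket 0 nonempty -> append to chain.
Insert 410: h=0, bucket 0 nonempty -> append to chain.
Final buckets:
0: 490 -> 610 -> 10 -> 410
1: —
2: 652
3: —
4: 84
5: 195
6: 866
7: 787
8: —
9: —

3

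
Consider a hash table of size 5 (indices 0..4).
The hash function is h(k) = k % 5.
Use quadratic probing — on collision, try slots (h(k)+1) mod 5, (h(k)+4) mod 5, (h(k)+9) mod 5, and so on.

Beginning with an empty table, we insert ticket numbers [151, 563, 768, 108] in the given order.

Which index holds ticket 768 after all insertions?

151 hashes to 1; slot 1 is free -> place at 1.
563 hashes to 3; slot 3 is free -> place at 3.
768 hashes to 3; 3 taken -> place at 4.
108 hashes to 3; 3,4 taken -> place at 2.
Table: [-, 151, 108, 563, 768]

4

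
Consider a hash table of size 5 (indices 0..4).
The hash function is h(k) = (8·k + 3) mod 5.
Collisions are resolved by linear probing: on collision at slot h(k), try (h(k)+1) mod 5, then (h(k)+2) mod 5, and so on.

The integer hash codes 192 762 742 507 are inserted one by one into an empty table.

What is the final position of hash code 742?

1

192: h=4 → slot 4
762: h=4, probe 4,0 → slot 0
742: h=4, probe 4,0,1 → slot 1
507: h=4, probe 4,0,1,2 → slot 2
Table: [762, 742, 507, -, 192]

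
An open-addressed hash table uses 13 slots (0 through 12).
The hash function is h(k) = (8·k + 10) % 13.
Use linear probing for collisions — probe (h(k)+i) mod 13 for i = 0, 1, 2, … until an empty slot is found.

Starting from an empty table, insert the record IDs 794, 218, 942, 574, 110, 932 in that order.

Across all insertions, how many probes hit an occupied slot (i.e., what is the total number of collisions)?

794 hashes to 5; slot 5 is free => place at 5.
218 hashes to 12; slot 12 is free => place at 12.
942 hashes to 6; slot 6 is free => place at 6.
574 hashes to 0; slot 0 is free => place at 0.
110 hashes to 6; 6 taken => place at 7.
932 hashes to 4; slot 4 is free => place at 4.
Table: [574, —, —, —, 932, 794, 942, 110, —, —, —, —, 218]

1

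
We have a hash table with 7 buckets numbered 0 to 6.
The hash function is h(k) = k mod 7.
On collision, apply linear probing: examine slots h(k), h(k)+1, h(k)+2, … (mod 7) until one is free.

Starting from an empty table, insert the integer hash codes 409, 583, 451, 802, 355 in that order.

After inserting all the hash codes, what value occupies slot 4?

409 hashes to 3; slot 3 is free → place at 3.
583 hashes to 2; slot 2 is free → place at 2.
451 hashes to 3; 3 taken → place at 4.
802 hashes to 4; 4 taken → place at 5.
355 hashes to 5; 5 taken → place at 6.
Table: [., ., 583, 409, 451, 802, 355]

451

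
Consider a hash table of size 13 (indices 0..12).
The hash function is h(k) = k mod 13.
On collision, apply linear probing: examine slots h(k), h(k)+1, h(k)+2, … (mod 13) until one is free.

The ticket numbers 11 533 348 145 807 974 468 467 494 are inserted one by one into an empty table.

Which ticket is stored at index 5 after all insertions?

11 hashes to 11; slot 11 is free => place at 11.
533 hashes to 0; slot 0 is free => place at 0.
348 hashes to 10; slot 10 is free => place at 10.
145 hashes to 2; slot 2 is free => place at 2.
807 hashes to 1; slot 1 is free => place at 1.
974 hashes to 12; slot 12 is free => place at 12.
468 hashes to 0; 0,1,2 taken => place at 3.
467 hashes to 12; 12,0,1,2,3 taken => place at 4.
494 hashes to 0; 0,1,2,3,4 taken => place at 5.
Table: [533, 807, 145, 468, 467, 494, -, -, -, -, 348, 11, 974]

494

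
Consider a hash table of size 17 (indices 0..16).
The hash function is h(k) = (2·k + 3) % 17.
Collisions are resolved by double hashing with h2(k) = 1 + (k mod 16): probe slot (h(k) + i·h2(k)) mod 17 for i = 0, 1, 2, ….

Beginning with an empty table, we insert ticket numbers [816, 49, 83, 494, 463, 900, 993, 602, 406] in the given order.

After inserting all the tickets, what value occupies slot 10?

816 hashes to 3; slot 3 is free => place at 3.
49 hashes to 16; slot 16 is free => place at 16.
83 hashes to 16, h2=4; 16,3 taken => place at 7.
494 hashes to 5; slot 5 is free => place at 5.
463 hashes to 11; slot 11 is free => place at 11.
900 hashes to 1; slot 1 is free => place at 1.
993 hashes to 0; slot 0 is free => place at 0.
602 hashes to 0, h2=11; 0,11,5,16 taken => place at 10.
406 hashes to 16, h2=7; 16 taken => place at 6.
Table: [993, 900, —, 816, —, 494, 406, 83, —, —, 602, 463, —, —, —, —, 49]

602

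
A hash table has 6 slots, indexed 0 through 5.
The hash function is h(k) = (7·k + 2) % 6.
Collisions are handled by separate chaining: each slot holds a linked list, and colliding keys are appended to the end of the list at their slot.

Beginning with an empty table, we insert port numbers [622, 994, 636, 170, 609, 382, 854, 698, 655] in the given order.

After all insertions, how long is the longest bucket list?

3

Insert 622: h=0, bucket 0 empty → new chain.
Insert 994: h=0, bucket 0 nonempty → append to chain.
Insert 636: h=2, bucket 2 empty → new chain.
Insert 170: h=4, bucket 4 empty → new chain.
Insert 609: h=5, bucket 5 empty → new chain.
Insert 382: h=0, bucket 0 nonempty → append to chain.
Insert 854: h=4, bucket 4 nonempty → append to chain.
Insert 698: h=4, bucket 4 nonempty → append to chain.
Insert 655: h=3, bucket 3 empty → new chain.
Final buckets:
0: 622 -> 994 -> 382
1: ∅
2: 636
3: 655
4: 170 -> 854 -> 698
5: 609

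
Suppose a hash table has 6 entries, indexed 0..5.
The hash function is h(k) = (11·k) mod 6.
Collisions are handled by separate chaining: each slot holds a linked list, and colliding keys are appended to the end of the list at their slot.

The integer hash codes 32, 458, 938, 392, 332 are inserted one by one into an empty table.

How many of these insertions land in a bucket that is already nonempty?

32 → bucket 4
458 → bucket 4 (collision)
938 → bucket 4 (collision)
392 → bucket 4 (collision)
332 → bucket 4 (collision)
Final buckets:
0: —
1: —
2: —
3: —
4: 32 -> 458 -> 938 -> 392 -> 332
5: —

4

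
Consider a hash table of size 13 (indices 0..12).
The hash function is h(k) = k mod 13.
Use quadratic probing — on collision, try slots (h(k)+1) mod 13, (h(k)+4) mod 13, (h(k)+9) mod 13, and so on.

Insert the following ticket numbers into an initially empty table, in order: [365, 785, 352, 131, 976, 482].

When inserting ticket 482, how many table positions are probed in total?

365: h=1 -> slot 1
785: h=5 -> slot 5
352: h=1, probe 1,2 -> slot 2
131: h=1, probe 1,2,5,10 -> slot 10
976: h=1, probe 1,2,5,10,4 -> slot 4
482: h=1, probe 1,2,5,10,4,0 -> slot 0
Table: [482, 365, 352, _, 976, 785, _, _, _, _, 131, _, _]

6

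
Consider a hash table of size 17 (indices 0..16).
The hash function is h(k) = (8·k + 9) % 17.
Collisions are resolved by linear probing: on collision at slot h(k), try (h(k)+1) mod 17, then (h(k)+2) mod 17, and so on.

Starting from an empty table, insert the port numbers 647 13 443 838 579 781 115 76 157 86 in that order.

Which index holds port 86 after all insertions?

4

Insert 647: h=0, slot 0 empty → index 0.
Insert 13: h=11, slot 11 empty → index 11.
Insert 443: h=0, slot 0 occupied → index 1.
Insert 838: h=15, slot 15 empty → index 15.
Insert 579: h=0, slots 0,1 occupied → index 2.
Insert 781: h=1, slots 1,2 occupied → index 3.
Insert 115: h=11, slot 11 occupied → index 12.
Insert 76: h=5, slot 5 empty → index 5.
Insert 157: h=7, slot 7 empty → index 7.
Insert 86: h=0, slots 0,1,2,3 occupied → index 4.
Table: [647, 443, 579, 781, 86, 76, _, 157, _, _, _, 13, 115, _, _, 838, _]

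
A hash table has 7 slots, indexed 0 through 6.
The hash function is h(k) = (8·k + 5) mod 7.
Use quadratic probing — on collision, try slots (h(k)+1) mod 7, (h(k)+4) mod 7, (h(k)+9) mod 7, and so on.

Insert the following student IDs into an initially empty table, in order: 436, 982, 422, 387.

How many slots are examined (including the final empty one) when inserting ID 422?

436: h=0 → slot 0
982: h=0, probe 0,1 → slot 1
422: h=0, probe 0,1,4 → slot 4
387: h=0, probe 0,1,4,2 → slot 2
Table: [436, 982, 387, _, 422, _, _]

3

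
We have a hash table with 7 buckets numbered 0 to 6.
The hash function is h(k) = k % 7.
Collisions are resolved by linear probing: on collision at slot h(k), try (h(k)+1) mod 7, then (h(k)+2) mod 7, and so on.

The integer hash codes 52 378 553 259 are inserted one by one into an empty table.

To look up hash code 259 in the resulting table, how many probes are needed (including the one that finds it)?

3

Insert 52: h=3, slot 3 empty => index 3.
Insert 378: h=0, slot 0 empty => index 0.
Insert 553: h=0, slot 0 occupied => index 1.
Insert 259: h=0, slots 0,1 occupied => index 2.
Table: [378, 553, 259, 52, ., ., .]
Lookup 259: h=0, probe 0,1,2 → found at 2.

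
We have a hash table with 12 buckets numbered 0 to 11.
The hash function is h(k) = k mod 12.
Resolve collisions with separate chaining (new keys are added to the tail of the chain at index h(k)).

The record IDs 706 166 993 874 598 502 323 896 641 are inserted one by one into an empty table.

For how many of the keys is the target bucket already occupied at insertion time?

Insert 706: h=10, bucket 10 empty -> new chain.
Insert 166: h=10, bucket 10 nonempty -> append to chain.
Insert 993: h=9, bucket 9 empty -> new chain.
Insert 874: h=10, bucket 10 nonempty -> append to chain.
Insert 598: h=10, bucket 10 nonempty -> append to chain.
Insert 502: h=10, bucket 10 nonempty -> append to chain.
Insert 323: h=11, bucket 11 empty -> new chain.
Insert 896: h=8, bucket 8 empty -> new chain.
Insert 641: h=5, bucket 5 empty -> new chain.
Final buckets:
0: -
1: -
2: -
3: -
4: -
5: 641
6: -
7: -
8: 896
9: 993
10: 706 -> 166 -> 874 -> 598 -> 502
11: 323

4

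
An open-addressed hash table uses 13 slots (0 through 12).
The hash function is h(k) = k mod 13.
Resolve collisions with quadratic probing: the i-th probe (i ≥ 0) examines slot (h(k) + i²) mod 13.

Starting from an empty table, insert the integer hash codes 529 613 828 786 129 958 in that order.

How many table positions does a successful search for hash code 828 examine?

2

Insert 529: h=9, slot 9 empty -> index 9.
Insert 613: h=2, slot 2 empty -> index 2.
Insert 828: h=9, slot 9 occupied -> index 10.
Insert 786: h=6, slot 6 empty -> index 6.
Insert 129: h=12, slot 12 empty -> index 12.
Insert 958: h=9, slots 9,10 occupied -> index 0.
Table: [958, ∅, 613, ∅, ∅, ∅, 786, ∅, ∅, 529, 828, ∅, 129]
Lookup 828: h=9, probe 9,10 → found at 10.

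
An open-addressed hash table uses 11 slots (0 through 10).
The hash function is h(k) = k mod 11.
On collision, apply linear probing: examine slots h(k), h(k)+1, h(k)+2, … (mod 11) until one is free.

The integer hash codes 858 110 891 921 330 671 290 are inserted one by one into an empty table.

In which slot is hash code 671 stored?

4

Insert 858: h=0, slot 0 empty → index 0.
Insert 110: h=0, slot 0 occupied → index 1.
Insert 891: h=0, slots 0,1 occupied → index 2.
Insert 921: h=8, slot 8 empty → index 8.
Insert 330: h=0, slots 0,1,2 occupied → index 3.
Insert 671: h=0, slots 0,1,2,3 occupied → index 4.
Insert 290: h=4, slot 4 occupied → index 5.
Table: [858, 110, 891, 330, 671, 290, -, -, 921, -, -]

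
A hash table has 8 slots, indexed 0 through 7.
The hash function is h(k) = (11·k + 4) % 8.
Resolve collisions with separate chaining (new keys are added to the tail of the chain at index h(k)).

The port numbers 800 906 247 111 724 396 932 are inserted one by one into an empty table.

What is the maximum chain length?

3

800 → bucket 4
906 → bucket 2
247 → bucket 1
111 → bucket 1 (collision)
724 → bucket 0
396 → bucket 0 (collision)
932 → bucket 0 (collision)
Final buckets:
0: 724 -> 396 -> 932
1: 247 -> 111
2: 906
3: .
4: 800
5: .
6: .
7: .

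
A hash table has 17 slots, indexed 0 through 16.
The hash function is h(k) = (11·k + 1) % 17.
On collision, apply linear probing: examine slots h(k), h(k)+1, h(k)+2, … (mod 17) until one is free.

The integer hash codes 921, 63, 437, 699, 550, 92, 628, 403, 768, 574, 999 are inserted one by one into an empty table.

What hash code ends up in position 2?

Insert 921: h=0, slot 0 empty => index 0.
Insert 63: h=14, slot 14 empty => index 14.
Insert 437: h=14, slot 14 occupied => index 15.
Insert 699: h=6, slot 6 empty => index 6.
Insert 550: h=16, slot 16 empty => index 16.
Insert 92: h=10, slot 10 empty => index 10.
Insert 628: h=7, slot 7 empty => index 7.
Insert 403: h=14, slots 14,15,16,0 occupied => index 1.
Insert 768: h=0, slots 0,1 occupied => index 2.
Insert 574: h=8, slot 8 empty => index 8.
Insert 999: h=8, slot 8 occupied => index 9.
Table: [921, 403, 768, ., ., ., 699, 628, 574, 999, 92, ., ., ., 63, 437, 550]

768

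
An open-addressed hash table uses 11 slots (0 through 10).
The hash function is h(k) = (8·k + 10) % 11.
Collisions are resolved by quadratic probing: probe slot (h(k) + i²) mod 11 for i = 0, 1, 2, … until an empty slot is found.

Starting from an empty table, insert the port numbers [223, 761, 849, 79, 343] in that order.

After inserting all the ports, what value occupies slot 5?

849

223 hashes to 1; slot 1 is free -> place at 1.
761 hashes to 4; slot 4 is free -> place at 4.
849 hashes to 4; 4 taken -> place at 5.
79 hashes to 4; 4,5 taken -> place at 8.
343 hashes to 4; 4,5,8 taken -> place at 2.
Table: [-, 223, 343, -, 761, 849, -, -, 79, -, -]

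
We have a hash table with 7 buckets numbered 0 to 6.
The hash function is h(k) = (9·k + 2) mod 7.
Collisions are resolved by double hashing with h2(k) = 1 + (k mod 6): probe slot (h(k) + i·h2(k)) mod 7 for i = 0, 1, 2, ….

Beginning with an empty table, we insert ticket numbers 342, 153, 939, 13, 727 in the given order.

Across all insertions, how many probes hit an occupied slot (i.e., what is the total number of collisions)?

342: h=0 -> slot 0
153: h=0, h2=4, probe 0,4 -> slot 4
939: h=4, h2=4, probe 4,1 -> slot 1
13: h=0, h2=2, probe 0,2 -> slot 2
727: h=0, h2=2, probe 0,2,4,6 -> slot 6
Table: [342, 939, 13, -, 153, -, 727]

6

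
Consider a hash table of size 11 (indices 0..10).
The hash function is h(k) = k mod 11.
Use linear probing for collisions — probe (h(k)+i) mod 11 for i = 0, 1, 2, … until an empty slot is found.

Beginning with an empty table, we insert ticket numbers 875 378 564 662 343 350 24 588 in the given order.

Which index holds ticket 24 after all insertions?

875 hashes to 6; slot 6 is free → place at 6.
378 hashes to 4; slot 4 is free → place at 4.
564 hashes to 3; slot 3 is free → place at 3.
662 hashes to 2; slot 2 is free → place at 2.
343 hashes to 2; 2,3,4 taken → place at 5.
350 hashes to 9; slot 9 is free → place at 9.
24 hashes to 2; 2,3,4,5,6 taken → place at 7.
588 hashes to 5; 5,6,7 taken → place at 8.
Table: [-, -, 662, 564, 378, 343, 875, 24, 588, 350, -]

7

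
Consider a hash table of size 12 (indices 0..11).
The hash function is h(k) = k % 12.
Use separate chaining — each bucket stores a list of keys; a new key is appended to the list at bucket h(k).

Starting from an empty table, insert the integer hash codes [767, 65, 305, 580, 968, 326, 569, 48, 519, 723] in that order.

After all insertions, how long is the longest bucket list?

3

Insert 767: h=11, bucket 11 empty → new chain.
Insert 65: h=5, bucket 5 empty → new chain.
Insert 305: h=5, bucket 5 nonempty → append to chain.
Insert 580: h=4, bucket 4 empty → new chain.
Insert 968: h=8, bucket 8 empty → new chain.
Insert 326: h=2, bucket 2 empty → new chain.
Insert 569: h=5, bucket 5 nonempty → append to chain.
Insert 48: h=0, bucket 0 empty → new chain.
Insert 519: h=3, bucket 3 empty → new chain.
Insert 723: h=3, bucket 3 nonempty → append to chain.
Final buckets:
0: 48
1: .
2: 326
3: 519 -> 723
4: 580
5: 65 -> 305 -> 569
6: .
7: .
8: 968
9: .
10: .
11: 767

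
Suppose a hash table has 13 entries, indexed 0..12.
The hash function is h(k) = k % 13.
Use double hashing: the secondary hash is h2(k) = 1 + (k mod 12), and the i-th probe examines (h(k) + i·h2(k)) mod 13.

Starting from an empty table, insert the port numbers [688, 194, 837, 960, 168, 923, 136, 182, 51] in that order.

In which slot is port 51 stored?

7

Insert 688: h=12, slot 12 empty => index 12.
Insert 194: h=12, h2=3, slot 12 occupied => index 2.
Insert 837: h=5, slot 5 empty => index 5.
Insert 960: h=11, slot 11 empty => index 11.
Insert 168: h=12, h2=1, slot 12 occupied => index 0.
Insert 923: h=0, h2=12, slots 0,12,11 occupied => index 10.
Insert 136: h=6, slot 6 empty => index 6.
Insert 182: h=0, h2=3, slot 0 occupied => index 3.
Insert 51: h=12, h2=4, slots 12,3 occupied => index 7.
Table: [168, -, 194, 182, -, 837, 136, 51, -, -, 923, 960, 688]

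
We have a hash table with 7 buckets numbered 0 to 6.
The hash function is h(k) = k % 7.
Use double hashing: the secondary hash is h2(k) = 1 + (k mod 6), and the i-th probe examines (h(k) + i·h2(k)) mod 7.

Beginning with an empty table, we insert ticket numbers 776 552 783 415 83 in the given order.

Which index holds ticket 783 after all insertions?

3

Insert 776: h=6, slot 6 empty -> index 6.
Insert 552: h=6, h2=1, slot 6 occupied -> index 0.
Insert 783: h=6, h2=4, slot 6 occupied -> index 3.
Insert 415: h=2, slot 2 empty -> index 2.
Insert 83: h=6, h2=6, slot 6 occupied -> index 5.
Table: [552, _, 415, 783, _, 83, 776]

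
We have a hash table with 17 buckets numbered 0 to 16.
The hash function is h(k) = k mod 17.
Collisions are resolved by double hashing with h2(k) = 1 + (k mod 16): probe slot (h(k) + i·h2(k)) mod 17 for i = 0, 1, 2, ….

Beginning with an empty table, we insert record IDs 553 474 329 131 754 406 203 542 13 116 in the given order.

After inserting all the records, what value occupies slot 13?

553 hashes to 9; slot 9 is free → place at 9.
474 hashes to 15; slot 15 is free → place at 15.
329 hashes to 6; slot 6 is free → place at 6.
131 hashes to 12; slot 12 is free → place at 12.
754 hashes to 6, h2=3; 6,9,12,15 taken → place at 1.
406 hashes to 15, h2=7; 15 taken → place at 5.
203 hashes to 16; slot 16 is free → place at 16.
542 hashes to 15, h2=15; 15 taken → place at 13.
13 hashes to 13, h2=14; 13 taken → place at 10.
116 hashes to 14; slot 14 is free → place at 14.
Table: [∅, 754, ∅, ∅, ∅, 406, 329, ∅, ∅, 553, 13, ∅, 131, 542, 116, 474, 203]

542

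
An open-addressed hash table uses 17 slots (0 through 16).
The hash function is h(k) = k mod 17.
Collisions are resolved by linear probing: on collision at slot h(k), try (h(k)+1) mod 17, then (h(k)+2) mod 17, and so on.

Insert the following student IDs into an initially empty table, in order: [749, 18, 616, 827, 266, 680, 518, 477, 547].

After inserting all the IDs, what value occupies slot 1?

749

Insert 749: h=1, slot 1 empty → index 1.
Insert 18: h=1, slot 1 occupied → index 2.
Insert 616: h=4, slot 4 empty → index 4.
Insert 827: h=11, slot 11 empty → index 11.
Insert 266: h=11, slot 11 occupied → index 12.
Insert 680: h=0, slot 0 empty → index 0.
Insert 518: h=8, slot 8 empty → index 8.
Insert 477: h=1, slots 1,2 occupied → index 3.
Insert 547: h=3, slots 3,4 occupied → index 5.
Table: [680, 749, 18, 477, 616, 547, -, -, 518, -, -, 827, 266, -, -, -, -]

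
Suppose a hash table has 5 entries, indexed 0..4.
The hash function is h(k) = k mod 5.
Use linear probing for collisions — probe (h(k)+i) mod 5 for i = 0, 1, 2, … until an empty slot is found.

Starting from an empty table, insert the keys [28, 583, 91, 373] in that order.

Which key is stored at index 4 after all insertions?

28: h=3 -> slot 3
583: h=3, probe 3,4 -> slot 4
91: h=1 -> slot 1
373: h=3, probe 3,4,0 -> slot 0
Table: [373, 91, -, 28, 583]

583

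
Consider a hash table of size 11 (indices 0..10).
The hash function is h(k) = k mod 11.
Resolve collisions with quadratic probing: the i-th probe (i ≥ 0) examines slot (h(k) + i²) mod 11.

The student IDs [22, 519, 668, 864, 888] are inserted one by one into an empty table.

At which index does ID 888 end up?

9

22 hashes to 0; slot 0 is free → place at 0.
519 hashes to 2; slot 2 is free → place at 2.
668 hashes to 8; slot 8 is free → place at 8.
864 hashes to 6; slot 6 is free → place at 6.
888 hashes to 8; 8 taken → place at 9.
Table: [22, ∅, 519, ∅, ∅, ∅, 864, ∅, 668, 888, ∅]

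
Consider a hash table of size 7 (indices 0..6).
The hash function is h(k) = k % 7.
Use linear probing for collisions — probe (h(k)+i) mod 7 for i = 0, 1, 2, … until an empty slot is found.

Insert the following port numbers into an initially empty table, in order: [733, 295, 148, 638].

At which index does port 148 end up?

Insert 733: h=5, slot 5 empty -> index 5.
Insert 295: h=1, slot 1 empty -> index 1.
Insert 148: h=1, slot 1 occupied -> index 2.
Insert 638: h=1, slots 1,2 occupied -> index 3.
Table: [∅, 295, 148, 638, ∅, 733, ∅]

2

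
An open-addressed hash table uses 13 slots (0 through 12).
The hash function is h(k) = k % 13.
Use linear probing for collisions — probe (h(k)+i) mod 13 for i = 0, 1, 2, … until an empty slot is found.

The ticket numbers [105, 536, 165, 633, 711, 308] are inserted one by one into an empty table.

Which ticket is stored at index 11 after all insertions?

105: h=1 → slot 1
536: h=3 → slot 3
165: h=9 → slot 9
633: h=9, probe 9,10 → slot 10
711: h=9, probe 9,10,11 → slot 11
308: h=9, probe 9,10,11,12 → slot 12
Table: [_, 105, _, 536, _, _, _, _, _, 165, 633, 711, 308]

711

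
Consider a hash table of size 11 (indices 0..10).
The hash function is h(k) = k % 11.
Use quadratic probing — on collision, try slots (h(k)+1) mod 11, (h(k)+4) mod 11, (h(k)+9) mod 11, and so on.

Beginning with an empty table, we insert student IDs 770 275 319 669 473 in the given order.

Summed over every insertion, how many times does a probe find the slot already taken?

770: h=0 => slot 0
275: h=0, probe 0,1 => slot 1
319: h=0, probe 0,1,4 => slot 4
669: h=9 => slot 9
473: h=0, probe 0,1,4,9,5 => slot 5
Table: [770, 275, —, —, 319, 473, —, —, —, 669, —]

7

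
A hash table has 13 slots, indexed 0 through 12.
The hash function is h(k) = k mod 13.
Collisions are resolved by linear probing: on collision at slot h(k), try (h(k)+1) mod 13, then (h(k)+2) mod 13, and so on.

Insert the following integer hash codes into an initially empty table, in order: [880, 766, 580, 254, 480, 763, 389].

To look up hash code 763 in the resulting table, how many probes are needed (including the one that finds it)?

880 hashes to 9; slot 9 is free -> place at 9.
766 hashes to 12; slot 12 is free -> place at 12.
580 hashes to 8; slot 8 is free -> place at 8.
254 hashes to 7; slot 7 is free -> place at 7.
480 hashes to 12; 12 taken -> place at 0.
763 hashes to 9; 9 taken -> place at 10.
389 hashes to 12; 12,0 taken -> place at 1.
Table: [480, 389, —, —, —, —, —, 254, 580, 880, 763, —, 766]
Lookup 763: h=9, probe 9,10 → found at 10.

2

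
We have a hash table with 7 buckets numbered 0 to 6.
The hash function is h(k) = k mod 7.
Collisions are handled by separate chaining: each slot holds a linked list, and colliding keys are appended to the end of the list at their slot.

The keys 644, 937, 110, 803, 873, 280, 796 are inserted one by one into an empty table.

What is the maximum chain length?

644 -> bucket 0
937 -> bucket 6
110 -> bucket 5
803 -> bucket 5 (collision)
873 -> bucket 5 (collision)
280 -> bucket 0 (collision)
796 -> bucket 5 (collision)
Final buckets:
0: 644 -> 280
1: —
2: —
3: —
4: —
5: 110 -> 803 -> 873 -> 796
6: 937

4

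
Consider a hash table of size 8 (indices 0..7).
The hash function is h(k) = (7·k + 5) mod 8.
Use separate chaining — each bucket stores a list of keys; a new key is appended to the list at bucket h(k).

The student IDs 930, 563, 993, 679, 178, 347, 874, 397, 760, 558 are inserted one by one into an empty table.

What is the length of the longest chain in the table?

Insert 930: h=3, bucket 3 empty → new chain.
Insert 563: h=2, bucket 2 empty → new chain.
Insert 993: h=4, bucket 4 empty → new chain.
Insert 679: h=6, bucket 6 empty → new chain.
Insert 178: h=3, bucket 3 nonempty → append to chain.
Insert 347: h=2, bucket 2 nonempty → append to chain.
Insert 874: h=3, bucket 3 nonempty → append to chain.
Insert 397: h=0, bucket 0 empty → new chain.
Insert 760: h=5, bucket 5 empty → new chain.
Insert 558: h=7, bucket 7 empty → new chain.
Final buckets:
0: 397
1: -
2: 563 -> 347
3: 930 -> 178 -> 874
4: 993
5: 760
6: 679
7: 558

3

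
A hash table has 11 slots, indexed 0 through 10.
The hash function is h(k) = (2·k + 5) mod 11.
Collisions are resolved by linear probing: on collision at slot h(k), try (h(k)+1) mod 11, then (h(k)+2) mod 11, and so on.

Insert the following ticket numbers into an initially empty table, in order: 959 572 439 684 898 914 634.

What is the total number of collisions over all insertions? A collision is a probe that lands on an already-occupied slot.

4

Insert 959: h=9, slot 9 empty -> index 9.
Insert 572: h=5, slot 5 empty -> index 5.
Insert 439: h=3, slot 3 empty -> index 3.
Insert 684: h=9, slot 9 occupied -> index 10.
Insert 898: h=8, slot 8 empty -> index 8.
Insert 914: h=7, slot 7 empty -> index 7.
Insert 634: h=8, slots 8,9,10 occupied -> index 0.
Table: [634, _, _, 439, _, 572, _, 914, 898, 959, 684]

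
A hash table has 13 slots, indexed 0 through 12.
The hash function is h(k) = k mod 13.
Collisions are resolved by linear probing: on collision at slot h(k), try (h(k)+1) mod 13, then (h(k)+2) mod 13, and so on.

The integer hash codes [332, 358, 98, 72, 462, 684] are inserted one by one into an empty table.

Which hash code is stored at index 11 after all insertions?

Insert 332: h=7, slot 7 empty => index 7.
Insert 358: h=7, slot 7 occupied => index 8.
Insert 98: h=7, slots 7,8 occupied => index 9.
Insert 72: h=7, slots 7,8,9 occupied => index 10.
Insert 462: h=7, slots 7,8,9,10 occupied => index 11.
Insert 684: h=8, slots 8,9,10,11 occupied => index 12.
Table: [-, -, -, -, -, -, -, 332, 358, 98, 72, 462, 684]

462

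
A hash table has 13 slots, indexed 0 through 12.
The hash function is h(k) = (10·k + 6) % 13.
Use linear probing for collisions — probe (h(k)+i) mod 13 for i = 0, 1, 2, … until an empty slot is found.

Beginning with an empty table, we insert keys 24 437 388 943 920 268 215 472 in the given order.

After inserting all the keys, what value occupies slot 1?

215

Insert 24: h=12, slot 12 empty => index 12.
Insert 437: h=8, slot 8 empty => index 8.
Insert 388: h=12, slot 12 occupied => index 0.
Insert 943: h=11, slot 11 empty => index 11.
Insert 920: h=2, slot 2 empty => index 2.
Insert 268: h=8, slot 8 occupied => index 9.
Insert 215: h=11, slots 11,12,0 occupied => index 1.
Insert 472: h=7, slot 7 empty => index 7.
Table: [388, 215, 920, _, _, _, _, 472, 437, 268, _, 943, 24]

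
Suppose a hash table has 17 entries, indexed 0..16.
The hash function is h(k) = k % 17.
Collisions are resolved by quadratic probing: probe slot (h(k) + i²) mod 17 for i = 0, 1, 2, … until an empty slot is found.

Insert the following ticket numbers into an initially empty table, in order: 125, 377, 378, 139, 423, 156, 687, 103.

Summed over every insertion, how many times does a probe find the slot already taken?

6

Insert 125: h=6, slot 6 empty → index 6.
Insert 377: h=3, slot 3 empty → index 3.
Insert 378: h=4, slot 4 empty → index 4.
Insert 139: h=3, slots 3,4 occupied → index 7.
Insert 423: h=15, slot 15 empty → index 15.
Insert 156: h=3, slots 3,4,7 occupied → index 12.
Insert 687: h=7, slot 7 occupied → index 8.
Insert 103: h=1, slot 1 empty → index 1.
Table: [∅, 103, ∅, 377, 378, ∅, 125, 139, 687, ∅, ∅, ∅, 156, ∅, ∅, 423, ∅]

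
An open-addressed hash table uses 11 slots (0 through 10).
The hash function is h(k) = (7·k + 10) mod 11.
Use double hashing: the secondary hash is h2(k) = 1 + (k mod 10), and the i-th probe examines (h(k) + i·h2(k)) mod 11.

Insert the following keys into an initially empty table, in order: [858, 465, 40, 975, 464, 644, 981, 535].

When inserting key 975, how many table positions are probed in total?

858 hashes to 10; slot 10 is free → place at 10.
465 hashes to 9; slot 9 is free → place at 9.
40 hashes to 4; slot 4 is free → place at 4.
975 hashes to 4, h2=6; 4,10 taken → place at 5.
464 hashes to 2; slot 2 is free → place at 2.
644 hashes to 8; slot 8 is free → place at 8.
981 hashes to 2, h2=2; 2,4 taken → place at 6.
535 hashes to 4, h2=6; 4,10,5 taken → place at 0.
Table: [535, -, 464, -, 40, 975, 981, -, 644, 465, 858]

3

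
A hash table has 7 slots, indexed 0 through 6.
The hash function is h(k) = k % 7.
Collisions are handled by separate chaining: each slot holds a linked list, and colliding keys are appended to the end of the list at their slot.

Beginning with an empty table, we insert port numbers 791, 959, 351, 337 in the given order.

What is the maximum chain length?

Insert 791: h=0, bucket 0 empty -> new chain.
Insert 959: h=0, bucket 0 nonempty -> append to chain.
Insert 351: h=1, bucket 1 empty -> new chain.
Insert 337: h=1, bucket 1 nonempty -> append to chain.
Final buckets:
0: 791 -> 959
1: 351 -> 337
2: -
3: -
4: -
5: -
6: -

2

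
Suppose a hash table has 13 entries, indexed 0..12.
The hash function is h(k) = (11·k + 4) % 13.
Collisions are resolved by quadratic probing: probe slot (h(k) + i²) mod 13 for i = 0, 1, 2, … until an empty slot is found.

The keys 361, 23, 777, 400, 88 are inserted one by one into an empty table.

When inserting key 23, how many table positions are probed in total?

2

361: h=10 => slot 10
23: h=10, probe 10,11 => slot 11
777: h=10, probe 10,11,1 => slot 1
400: h=10, probe 10,11,1,6 => slot 6
88: h=10, probe 10,11,1,6,0 => slot 0
Table: [88, 777, _, _, _, _, 400, _, _, _, 361, 23, _]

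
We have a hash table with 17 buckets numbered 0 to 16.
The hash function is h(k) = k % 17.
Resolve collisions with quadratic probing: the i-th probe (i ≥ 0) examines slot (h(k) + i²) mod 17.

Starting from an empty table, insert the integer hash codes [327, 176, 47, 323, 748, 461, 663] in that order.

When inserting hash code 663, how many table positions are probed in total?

4

327: h=4 -> slot 4
176: h=6 -> slot 6
47: h=13 -> slot 13
323: h=0 -> slot 0
748: h=0, probe 0,1 -> slot 1
461: h=2 -> slot 2
663: h=0, probe 0,1,4,9 -> slot 9
Table: [323, 748, 461, -, 327, -, 176, -, -, 663, -, -, -, 47, -, -, -]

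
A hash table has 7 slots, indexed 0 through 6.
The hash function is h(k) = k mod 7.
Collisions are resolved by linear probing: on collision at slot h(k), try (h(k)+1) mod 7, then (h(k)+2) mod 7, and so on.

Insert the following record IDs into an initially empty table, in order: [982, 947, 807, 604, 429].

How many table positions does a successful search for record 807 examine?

3

982: h=2 => slot 2
947: h=2, probe 2,3 => slot 3
807: h=2, probe 2,3,4 => slot 4
604: h=2, probe 2,3,4,5 => slot 5
429: h=2, probe 2,3,4,5,6 => slot 6
Table: [—, —, 982, 947, 807, 604, 429]
Lookup 807: h=2, probe 2,3,4 → found at 4.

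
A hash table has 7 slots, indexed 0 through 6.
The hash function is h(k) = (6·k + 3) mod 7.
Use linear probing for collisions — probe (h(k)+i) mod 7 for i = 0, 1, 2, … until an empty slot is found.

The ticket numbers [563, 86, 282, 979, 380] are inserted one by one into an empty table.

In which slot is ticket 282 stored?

2

563 hashes to 0; slot 0 is free → place at 0.
86 hashes to 1; slot 1 is free → place at 1.
282 hashes to 1; 1 taken → place at 2.
979 hashes to 4; slot 4 is free → place at 4.
380 hashes to 1; 1,2 taken → place at 3.
Table: [563, 86, 282, 380, 979, -, -]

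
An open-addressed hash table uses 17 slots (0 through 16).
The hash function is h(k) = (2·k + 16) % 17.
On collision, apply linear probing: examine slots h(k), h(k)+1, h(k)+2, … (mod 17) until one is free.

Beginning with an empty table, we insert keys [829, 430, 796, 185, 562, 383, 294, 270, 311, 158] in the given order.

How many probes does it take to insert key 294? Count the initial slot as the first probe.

Insert 829: h=8, slot 8 empty → index 8.
Insert 430: h=9, slot 9 empty → index 9.
Insert 796: h=10, slot 10 empty → index 10.
Insert 185: h=12, slot 12 empty → index 12.
Insert 562: h=1, slot 1 empty → index 1.
Insert 383: h=0, slot 0 empty → index 0.
Insert 294: h=9, slots 9,10 occupied → index 11.
Insert 270: h=12, slot 12 occupied → index 13.
Insert 311: h=9, slots 9,10,11,12,13 occupied → index 14.
Insert 158: h=9, slots 9,10,11,12,13,14 occupied → index 15.
Table: [383, 562, —, —, —, —, —, —, 829, 430, 796, 294, 185, 270, 311, 158, —]

3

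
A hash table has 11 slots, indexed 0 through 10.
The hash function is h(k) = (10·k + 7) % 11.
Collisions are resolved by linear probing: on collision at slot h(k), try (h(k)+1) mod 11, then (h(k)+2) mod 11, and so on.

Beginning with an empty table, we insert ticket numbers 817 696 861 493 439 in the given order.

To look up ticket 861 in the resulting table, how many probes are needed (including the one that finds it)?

Insert 817: h=4, slot 4 empty => index 4.
Insert 696: h=4, slot 4 occupied => index 5.
Insert 861: h=4, slots 4,5 occupied => index 6.
Insert 493: h=9, slot 9 empty => index 9.
Insert 439: h=8, slot 8 empty => index 8.
Table: [—, —, —, —, 817, 696, 861, —, 439, 493, —]
Lookup 861: h=4, probe 4,5,6 → found at 6.

3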